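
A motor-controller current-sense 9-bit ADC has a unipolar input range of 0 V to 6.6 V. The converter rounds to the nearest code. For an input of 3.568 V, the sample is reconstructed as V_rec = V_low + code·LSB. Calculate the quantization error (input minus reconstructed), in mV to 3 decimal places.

-2.703 mV

Step size: 6.6 V ÷ 2^9 = 12.891 mV.
(V_in − V_low)/LSB = (3.568 − 0)/0.0128906 = 276.7903 → code 277 (round).
V_rec = 0 + 277·0.0128906 = 3.5707031 V.
Error = 3.568 − 3.5707031 = -0.00270312 V = -2.703 mV.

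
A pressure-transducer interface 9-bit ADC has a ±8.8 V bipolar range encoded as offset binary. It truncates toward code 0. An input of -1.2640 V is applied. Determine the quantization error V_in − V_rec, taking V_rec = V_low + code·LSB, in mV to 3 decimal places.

LSB = 17.6/2^9 = 34.375 mV.
(-1.2640 − (−8.8))/0.034375 = 219.2291; ⌊·⌋ gives code 219.
Reconstructed: -1.271875 V.
V_in − V_rec = 0.007875 V = 7.875 mV.

7.875 mV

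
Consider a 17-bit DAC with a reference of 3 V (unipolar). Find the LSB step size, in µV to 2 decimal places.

22.89 µV

Full-scale span = 3 V.
LSB = 3 / 2^17 = 3 / 131072 = 2.28882e-05 V = 22.89 µV.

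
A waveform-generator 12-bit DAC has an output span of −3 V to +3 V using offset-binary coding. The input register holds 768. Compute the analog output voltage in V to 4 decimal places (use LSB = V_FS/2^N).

-1.8750 V

LSB = 6 V / 2^12 = 1.465 mV.
V_out = (−3) + 768 × 0.00146484 V = -1.875 V.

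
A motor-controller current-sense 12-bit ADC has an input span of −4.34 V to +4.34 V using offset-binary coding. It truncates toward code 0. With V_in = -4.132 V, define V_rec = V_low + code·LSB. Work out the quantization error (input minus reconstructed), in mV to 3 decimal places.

0.324 mV

Step size: 8.68 V ÷ 2^12 = 2.119 mV.
Scaled input = 98.1530 LSBs, so code = 98.
Code 98 maps back to (−4.34) + 98×0.00211914 V = -4.1323242 V.
Error = -4.132 − (−4.1323242) = 0.000324219 V = 0.324 mV.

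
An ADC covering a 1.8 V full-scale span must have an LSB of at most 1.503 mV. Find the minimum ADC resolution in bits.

Number of steps required ≥ 1.8 V / 1.503 mV = 1197.60.
Need 2^N ≥ 1197.60; 2^10 = 1024, 2^11 = 2048.
Minimum N = 11.

11 bits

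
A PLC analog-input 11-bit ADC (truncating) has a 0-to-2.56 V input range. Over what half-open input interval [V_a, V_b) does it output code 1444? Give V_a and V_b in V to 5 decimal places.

[1.80500 V, 1.80625 V)

LSB = 2.56/2^11 = 1.250 mV.
V_a = V_low + 1444·LSB = 1.805 V; V_b = V_low + 1445·LSB = 1.80625 V.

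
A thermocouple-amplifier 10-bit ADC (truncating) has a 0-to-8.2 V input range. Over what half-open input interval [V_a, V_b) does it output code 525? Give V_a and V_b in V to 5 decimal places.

[4.20410 V, 4.21211 V)

LSB = 8.2/2^10 = 8.008 mV.
V_a = V_low + 525·LSB = 4.2041 V; V_b = V_low + 526·LSB = 4.21211 V.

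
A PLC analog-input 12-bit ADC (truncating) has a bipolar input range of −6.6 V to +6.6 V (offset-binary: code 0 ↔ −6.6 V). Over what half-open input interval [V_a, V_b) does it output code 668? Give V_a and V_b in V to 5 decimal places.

LSB = 13.2/2^12 = 3.223 mV.
V_a = V_low + 668·LSB = -4.44727 V; V_b = V_low + 669·LSB = -4.44404 V.

[-4.44727 V, -4.44404 V)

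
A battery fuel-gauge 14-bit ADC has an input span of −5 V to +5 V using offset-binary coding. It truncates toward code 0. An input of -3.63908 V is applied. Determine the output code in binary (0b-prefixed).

code 0b100010110101 (decimal 2229)

LSB = 10 V / 16384 = 0.610 mV.
(-3.63908 − (−5)) / 0.000610352 = 2229.731 LSBs.
⌊·⌋(2229.731) = 2229.
In binary (0b-prefixed): 0b100010110101.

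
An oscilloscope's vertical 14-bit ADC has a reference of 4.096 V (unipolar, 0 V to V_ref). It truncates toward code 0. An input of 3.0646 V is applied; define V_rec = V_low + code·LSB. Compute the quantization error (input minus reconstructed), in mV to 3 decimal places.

Step size: 4.096 V ÷ 2^14 = 250.00 µV.
(3.0646 − 0)/0.00025 = 12258.4000; ⌊·⌋ gives code 12258.
V_rec = 0 + 12258·0.00025 = 3.0645 V.
Error = 3.0646 − 3.0645 = 0.0001 V = 0.100 mV.

0.100 mV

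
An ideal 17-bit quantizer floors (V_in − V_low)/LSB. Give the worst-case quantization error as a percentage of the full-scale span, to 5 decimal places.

Truncating → worst-case error = 1 LSB = V_FS/2^17, so 100/131072 = 0.000762939 % of full scale.

0.00076 %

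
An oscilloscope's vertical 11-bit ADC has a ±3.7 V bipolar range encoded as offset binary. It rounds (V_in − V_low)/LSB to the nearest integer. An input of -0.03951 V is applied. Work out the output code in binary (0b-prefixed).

Full-scale span = 7.4 V; LSB = 7.4/2^11 = 3.613 mV.
(-0.03951 − (−3.7)) / 0.00361328 = 1013.065 LSBs.
So the output code is 1013.
In binary (0b-prefixed): 0b1111110101.

code 0b1111110101 (decimal 1013)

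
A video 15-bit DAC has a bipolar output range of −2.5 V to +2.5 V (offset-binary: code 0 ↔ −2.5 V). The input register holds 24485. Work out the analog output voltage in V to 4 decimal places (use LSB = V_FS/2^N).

1.2361 V

LSB = 5 V / 2^15 = 152.59 µV.
V_out = (−2.5) + 24485 × 0.000152588 V = 1.23611 V.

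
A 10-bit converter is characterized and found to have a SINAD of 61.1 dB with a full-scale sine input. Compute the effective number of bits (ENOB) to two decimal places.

ENOB = (SINAD − 1.76) / 6.02 = (61.1 − 1.76)/6.02 = 9.857.

9.86 bits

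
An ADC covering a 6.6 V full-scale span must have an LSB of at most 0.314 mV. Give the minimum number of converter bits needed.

15 bits

Number of steps required ≥ 6.6 V / 0.314 mV = 21019.11.
Need 2^N ≥ 21019.11; 2^14 = 16384, 2^15 = 32768.
Minimum N = 15.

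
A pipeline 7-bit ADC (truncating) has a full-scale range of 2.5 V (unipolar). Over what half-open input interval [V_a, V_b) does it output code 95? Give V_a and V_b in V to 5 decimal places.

[1.85547 V, 1.87500 V)

LSB = 2.5/2^7 = 19.531 mV.
V_a = V_low + 95·LSB = 1.85547 V; V_b = V_low + 96·LSB = 1.875 V.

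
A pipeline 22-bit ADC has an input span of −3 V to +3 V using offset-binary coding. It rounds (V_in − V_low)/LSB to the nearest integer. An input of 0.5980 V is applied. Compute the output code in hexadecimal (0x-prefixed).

With 4194304 levels over 6 V, one step is 1.43 µV.
(V_in − V_low)/LSB = (0.5980 − (−3)) / 1.43051e-06 = 2515184.299.
So the output code is 2515184.
In hexadecimal (0x-prefixed): 0x2660F0.

code 0x2660F0 (decimal 2515184)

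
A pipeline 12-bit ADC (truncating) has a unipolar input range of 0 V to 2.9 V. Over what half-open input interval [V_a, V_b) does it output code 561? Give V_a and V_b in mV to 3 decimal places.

LSB = 2.9/2^12 = 0.708 mV.
V_a = V_low + 561·LSB = 0.397192 V; V_b = V_low + 562·LSB = 0.3979 V.

[397.192 mV, 397.900 mV)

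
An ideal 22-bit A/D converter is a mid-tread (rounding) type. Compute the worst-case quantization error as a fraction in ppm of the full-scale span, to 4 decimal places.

0.1192 ppm

Rounding → worst-case error = ½ LSB = V_FS/2^23, so 1e+06/8388608 = 0.119209 ppm of full scale.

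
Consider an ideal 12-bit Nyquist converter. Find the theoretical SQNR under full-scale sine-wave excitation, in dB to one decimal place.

74.0 dB

SNR ≈ 6.02·N + 1.76 dB = 6.02·12 + 1.76 = 74.00 dB.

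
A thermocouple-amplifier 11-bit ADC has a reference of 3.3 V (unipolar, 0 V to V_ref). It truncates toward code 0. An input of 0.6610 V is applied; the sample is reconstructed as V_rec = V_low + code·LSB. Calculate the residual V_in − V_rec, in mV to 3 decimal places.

Step size: 3.3 V ÷ 2^11 = 1.611 mV.
(0.6610 − 0)/0.00161133 = 410.2206; ⌊·⌋ gives code 410.
Code 410 maps back to 0 + 410×0.00161133 V = 0.66064453 V.
Error = 0.6610 − 0.66064453 = 0.000355469 V = 0.355 mV.

0.355 mV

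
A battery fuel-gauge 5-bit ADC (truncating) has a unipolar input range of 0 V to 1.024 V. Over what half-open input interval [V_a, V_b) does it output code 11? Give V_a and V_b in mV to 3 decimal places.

[352.000 mV, 384.000 mV)

LSB = 1.024/2^5 = 32.000 mV.
V_a = V_low + 11·LSB = 0.352 V; V_b = V_low + 12·LSB = 0.384 V.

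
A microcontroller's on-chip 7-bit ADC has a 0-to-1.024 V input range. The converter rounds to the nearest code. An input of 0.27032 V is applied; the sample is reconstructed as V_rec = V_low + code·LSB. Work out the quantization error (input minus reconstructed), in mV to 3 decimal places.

One LSB is 1.024 V / 128 = 8.000 mV.
(V_in − V_low)/LSB = (0.27032 − 0)/0.008 = 33.7900 → code 34 (round).
V_rec = 0 + 34·0.008 = 0.272 V.
Error = 0.27032 − 0.272 = -0.00168 V = -1.680 mV.

-1.680 mV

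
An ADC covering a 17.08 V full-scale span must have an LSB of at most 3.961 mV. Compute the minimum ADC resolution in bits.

13 bits

Number of steps required ≥ 17.08 V / 3.961 mV = 4312.04.
Need 2^N ≥ 4312.04; 2^12 = 4096, 2^13 = 8192.
Minimum N = 13.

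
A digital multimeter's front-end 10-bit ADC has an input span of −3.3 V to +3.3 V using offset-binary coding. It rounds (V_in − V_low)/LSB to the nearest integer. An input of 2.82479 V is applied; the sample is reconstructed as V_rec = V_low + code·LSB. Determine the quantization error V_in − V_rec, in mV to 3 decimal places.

LSB = 6.6/2^10 = 6.445 mV.
Scaled input = 950.2704 LSBs, so code = 950.
Code 950 maps back to (−3.3) + 950×0.00644531 V = 2.8230469 V.
Difference: 0.00174313 V → 1.743 mV.

1.743 mV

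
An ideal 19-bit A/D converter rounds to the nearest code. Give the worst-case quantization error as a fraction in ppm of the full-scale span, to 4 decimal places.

0.9537 ppm

Rounding → worst-case error = ½ LSB = V_FS/2^20, so 1e+06/1048576 = 0.953674 ppm of full scale.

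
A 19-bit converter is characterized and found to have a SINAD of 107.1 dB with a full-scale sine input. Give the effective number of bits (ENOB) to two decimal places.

ENOB = (SINAD − 1.76) / 6.02 = (107.1 − 1.76)/6.02 = 17.498.

17.50 bits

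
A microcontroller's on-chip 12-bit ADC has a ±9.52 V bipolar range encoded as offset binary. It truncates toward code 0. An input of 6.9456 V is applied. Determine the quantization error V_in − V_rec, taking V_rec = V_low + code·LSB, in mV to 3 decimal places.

0.834 mV

LSB = 19.04/2^12 = 4.648 mV.
(6.9456 − (−9.52))/0.00464844 = 3542.1795; ⌊·⌋ gives code 3542.
Reconstructed: 6.9447656 V.
V_in − V_rec = 0.000834375 V = 0.834 mV.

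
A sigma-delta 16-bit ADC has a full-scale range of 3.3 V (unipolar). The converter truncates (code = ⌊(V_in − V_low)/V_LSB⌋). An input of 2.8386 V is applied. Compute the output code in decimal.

code 56372

Full-scale span = 3.3 V; LSB = 3.3/2^16 = 50.35 µV.
(2.8386 − 0) / 5.0354e-05 = 56372.876 LSBs.
⌊·⌋(56372.876) = 56372.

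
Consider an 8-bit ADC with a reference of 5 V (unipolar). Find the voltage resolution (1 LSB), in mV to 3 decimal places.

19.531 mV

Full-scale span = 5 V.
LSB = 5 / 2^8 = 5 / 256 = 0.0195312 V = 19.531 mV.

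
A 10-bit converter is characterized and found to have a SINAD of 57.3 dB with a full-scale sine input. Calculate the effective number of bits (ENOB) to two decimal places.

9.23 bits

ENOB = (SINAD − 1.76) / 6.02 = (57.3 − 1.76)/6.02 = 9.226.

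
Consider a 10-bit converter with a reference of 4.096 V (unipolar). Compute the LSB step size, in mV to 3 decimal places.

Full-scale span = 4.096 V.
LSB = 4.096 / 2^10 = 4.096 / 1024 = 0.004 V = 4.000 mV.

4.000 mV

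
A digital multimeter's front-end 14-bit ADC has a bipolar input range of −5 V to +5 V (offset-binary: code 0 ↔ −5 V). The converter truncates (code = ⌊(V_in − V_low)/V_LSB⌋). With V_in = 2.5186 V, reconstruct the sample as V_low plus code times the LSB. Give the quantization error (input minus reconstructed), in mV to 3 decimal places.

0.289 mV

LSB = 10/2^14 = 0.610 mV.
(V_in − V_low)/LSB = (2.5186 − (−5))/0.000610352 = 12318.4742 → code 12318 (floor).
Reconstructed: 2.5183105 V.
Difference: 0.000289453 V → 0.289 mV.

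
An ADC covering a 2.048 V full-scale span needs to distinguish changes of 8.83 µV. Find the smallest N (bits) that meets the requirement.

Number of steps required ≥ 2.048 V / 8.83 µV = 231936.58.
Need 2^N ≥ 231936.58; 2^17 = 131072, 2^18 = 262144.
Minimum N = 18.

18 bits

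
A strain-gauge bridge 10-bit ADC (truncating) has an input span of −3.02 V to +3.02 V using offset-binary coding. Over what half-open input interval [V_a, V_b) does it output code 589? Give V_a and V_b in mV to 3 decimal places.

[454.180 mV, 460.078 mV)

LSB = 6.04/2^10 = 5.898 mV.
V_a = V_low + 589·LSB = 0.45418 V; V_b = V_low + 590·LSB = 0.460078 V.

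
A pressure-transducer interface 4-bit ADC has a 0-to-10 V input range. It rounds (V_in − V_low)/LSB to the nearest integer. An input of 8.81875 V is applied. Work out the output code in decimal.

LSB = 10 V / 16 = 0.6250 V.
Input sits at 14.110 steps above V_low.
So the output code is 14.

code 14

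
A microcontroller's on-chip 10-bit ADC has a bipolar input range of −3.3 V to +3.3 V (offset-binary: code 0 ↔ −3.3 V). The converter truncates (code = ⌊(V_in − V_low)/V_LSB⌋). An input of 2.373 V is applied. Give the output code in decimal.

code 880

With 1024 levels over 6.6 V, one step is 6.445 mV.
(2.373 − (−3.3)) / 0.00644531 = 880.175 LSBs.
Floor → code 880.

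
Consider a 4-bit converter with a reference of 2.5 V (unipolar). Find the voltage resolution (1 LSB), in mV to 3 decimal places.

156.250 mV

Full-scale span = 2.5 V.
LSB = 2.5 / 2^4 = 2.5 / 16 = 0.15625 V = 156.250 mV.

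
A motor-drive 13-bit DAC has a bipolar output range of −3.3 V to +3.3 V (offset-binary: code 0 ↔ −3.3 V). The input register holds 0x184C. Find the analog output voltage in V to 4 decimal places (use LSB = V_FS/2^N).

LSB = 6.6 V / 2^13 = 0.806 mV.
Code 0x184C = 6220 decimal.
V_out = (−3.3) + 6220 × 0.000805664 V = 1.71123 V.

1.7112 V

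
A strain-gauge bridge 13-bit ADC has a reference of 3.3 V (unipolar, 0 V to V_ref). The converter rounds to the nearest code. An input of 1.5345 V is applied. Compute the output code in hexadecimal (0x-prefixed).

With 8192 levels over 3.3 V, one step is 402.83 µV.
Input sits at 3809.280 steps above V_low.
round(3809.280) = 3809.
In hexadecimal (0x-prefixed): 0xEE1.

code 0xEE1 (decimal 3809)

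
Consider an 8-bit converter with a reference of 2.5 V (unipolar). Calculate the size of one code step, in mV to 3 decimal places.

Full-scale span = 2.5 V.
LSB = 2.5 / 2^8 = 2.5 / 256 = 0.00976562 V = 9.766 mV.

9.766 mV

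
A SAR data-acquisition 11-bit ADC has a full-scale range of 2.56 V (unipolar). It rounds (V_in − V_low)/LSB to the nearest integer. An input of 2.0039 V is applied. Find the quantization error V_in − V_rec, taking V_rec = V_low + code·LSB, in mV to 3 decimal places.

Step size: 2.56 V ÷ 2^11 = 1.250 mV.
(V_in − V_low)/LSB = (2.0039 − 0)/0.00125 = 1603.1200 → code 1603 (round).
Code 1603 maps back to 0 + 1603×0.00125 V = 2.00375 V.
Error = 2.0039 − 2.00375 = 0.00015 V = 0.150 mV.

0.150 mV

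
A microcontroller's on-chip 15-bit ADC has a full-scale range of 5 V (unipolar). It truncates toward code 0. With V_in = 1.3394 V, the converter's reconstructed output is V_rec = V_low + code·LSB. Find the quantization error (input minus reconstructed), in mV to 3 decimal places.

0.136 mV

LSB = 5/2^15 = 152.59 µV.
(1.3394 − 0)/0.000152588 = 8777.8918; ⌊·⌋ gives code 8777.
V_rec = 0 + 8777·0.000152588 = 1.3392639 V.
V_in − V_rec = 0.000136084 V = 0.136 mV.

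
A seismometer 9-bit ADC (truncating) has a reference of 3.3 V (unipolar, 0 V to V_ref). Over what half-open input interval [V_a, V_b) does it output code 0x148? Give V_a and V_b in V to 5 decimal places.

[2.11406 V, 2.12051 V)

LSB = 3.3/2^9 = 6.445 mV.
Code 0x148 = 328 decimal.
V_a = V_low + 328·LSB = 2.11406 V; V_b = V_low + 329·LSB = 2.12051 V.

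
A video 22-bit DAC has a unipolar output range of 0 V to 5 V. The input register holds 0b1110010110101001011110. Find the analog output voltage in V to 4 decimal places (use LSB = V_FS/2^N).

4.4856 V

LSB = 5 V / 2^22 = 1.19 µV.
Code 0b1110010110101001011110 = 3762782 decimal.
V_out = 0 + 3762782 × 1.19209e-06 V = 4.48559 V.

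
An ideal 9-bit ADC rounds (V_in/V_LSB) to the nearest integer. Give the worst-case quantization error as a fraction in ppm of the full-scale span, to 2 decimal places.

Rounding → worst-case error = ½ LSB = V_FS/2^10, so 1e+06/1024 = 976.562 ppm of full scale.

976.56 ppm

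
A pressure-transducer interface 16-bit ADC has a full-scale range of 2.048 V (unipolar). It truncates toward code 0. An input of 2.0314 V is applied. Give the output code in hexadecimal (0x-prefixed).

LSB = 2.048 V / 65536 = 31.25 µV.
(V_in − V_low)/LSB = (2.0314 − 0) / 3.125e-05 = 65004.800.
⌊·⌋(65004.800) = 65004.
In hexadecimal (0x-prefixed): 0xFDEC.

code 0xFDEC (decimal 65004)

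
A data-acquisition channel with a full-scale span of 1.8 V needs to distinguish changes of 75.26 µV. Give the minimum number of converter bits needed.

15 bits

Number of steps required ≥ 1.8 V / 75.26 µV = 23917.09.
Need 2^N ≥ 23917.09; 2^14 = 16384, 2^15 = 32768.
Minimum N = 15.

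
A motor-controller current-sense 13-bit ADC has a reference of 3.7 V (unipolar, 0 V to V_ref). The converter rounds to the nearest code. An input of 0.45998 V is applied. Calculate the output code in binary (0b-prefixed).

code 0b1111111010 (decimal 1018)

LSB = 3.7 V / 8192 = 451.66 µV.
(0.45998 − 0) / 0.00045166 = 1018.421 LSBs.
Round → code 1018.
In binary (0b-prefixed): 0b1111111010.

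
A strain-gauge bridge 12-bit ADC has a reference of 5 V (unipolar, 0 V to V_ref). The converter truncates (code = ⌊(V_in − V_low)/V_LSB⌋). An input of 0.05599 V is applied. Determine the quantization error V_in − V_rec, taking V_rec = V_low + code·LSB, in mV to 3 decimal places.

Step size: 5 V ÷ 2^12 = 1.221 mV.
(V_in − V_low)/LSB = (0.05599 − 0)/0.0012207 = 45.8670 → code 45 (floor).
Reconstructed: 0.054931641 V.
Error = 0.05599 − 0.054931641 = 0.00105836 V = 1.058 mV.

1.058 mV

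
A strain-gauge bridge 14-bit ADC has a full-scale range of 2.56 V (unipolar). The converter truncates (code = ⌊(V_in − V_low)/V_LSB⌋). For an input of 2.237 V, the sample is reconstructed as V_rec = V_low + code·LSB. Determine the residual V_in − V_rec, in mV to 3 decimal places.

LSB = 2.56/2^14 = 156.25 µV.
(2.237 − 0)/0.00015625 = 14316.8000; ⌊·⌋ gives code 14316.
V_rec = 0 + 14316·0.00015625 = 2.236875 V.
Error = 2.237 − 2.236875 = 0.000125 V = 0.125 mV.

0.125 mV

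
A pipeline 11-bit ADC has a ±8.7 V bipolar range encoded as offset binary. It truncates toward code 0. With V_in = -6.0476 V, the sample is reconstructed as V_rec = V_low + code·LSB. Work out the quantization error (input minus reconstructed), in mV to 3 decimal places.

1.619 mV

Step size: 17.4 V ÷ 2^11 = 8.496 mV.
Scaled input = 312.1905 LSBs, so code = 312.
V_rec = (−8.7) + 312·0.00849609 = -6.0492187 V.
Error = -6.0476 − (−6.0492187) = 0.00161875 V = 1.619 mV.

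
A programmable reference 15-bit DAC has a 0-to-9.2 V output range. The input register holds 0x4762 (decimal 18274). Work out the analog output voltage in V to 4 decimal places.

LSB = 9.2 V / 2^15 = 280.76 µV.
Code 0x4762 = 18274 decimal.
V_out = 0 + 18274 × 0.000280762 V = 5.13064 V.

5.1306 V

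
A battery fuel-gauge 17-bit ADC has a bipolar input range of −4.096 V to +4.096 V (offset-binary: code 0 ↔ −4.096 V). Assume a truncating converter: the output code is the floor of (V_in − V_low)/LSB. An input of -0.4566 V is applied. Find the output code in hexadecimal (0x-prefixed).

code 0xE376 (decimal 58230)

With 131072 levels over 8.192 V, one step is 62.50 µV.
Input sits at 58230.400 steps above V_low.
⌊·⌋(58230.400) = 58230.
In hexadecimal (0x-prefixed): 0xE376.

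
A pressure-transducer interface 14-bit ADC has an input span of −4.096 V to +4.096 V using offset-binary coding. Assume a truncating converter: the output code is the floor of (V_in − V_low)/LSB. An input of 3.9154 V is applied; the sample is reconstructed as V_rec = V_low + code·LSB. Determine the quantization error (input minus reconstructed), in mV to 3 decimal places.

0.400 mV

LSB = 8.192/2^14 = 0.500 mV.
(3.9154 − (−4.096))/0.0005 = 16022.8000; ⌊·⌋ gives code 16022.
V_rec = (−4.096) + 16022·0.0005 = 3.915 V.
Difference: 0.0004 V → 0.400 mV.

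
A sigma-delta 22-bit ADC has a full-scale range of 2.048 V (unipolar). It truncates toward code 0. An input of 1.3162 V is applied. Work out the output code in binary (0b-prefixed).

With 4194304 levels over 2.048 V, one step is 0.49 µV.
(V_in − V_low)/LSB = (1.3162 − 0) / 4.88281e-07 = 2695577.600.
Floor → code 2695577.
In binary (0b-prefixed): 0b1010010010000110011001.

code 0b1010010010000110011001 (decimal 2695577)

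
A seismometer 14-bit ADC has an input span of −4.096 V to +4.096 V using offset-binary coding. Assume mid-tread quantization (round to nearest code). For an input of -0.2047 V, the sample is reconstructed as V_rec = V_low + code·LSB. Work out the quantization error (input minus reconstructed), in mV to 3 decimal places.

-0.200 mV

Step size: 8.192 V ÷ 2^14 = 0.500 mV.
(-0.2047 − (−4.096))/0.0005 = 7782.6000; round gives code 7783.
Reconstructed: -0.2045 V.
Difference: -0.0002 V → -0.200 mV.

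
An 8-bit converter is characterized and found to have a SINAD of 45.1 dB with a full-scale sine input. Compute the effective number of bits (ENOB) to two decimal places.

7.20 bits

ENOB = (SINAD − 1.76) / 6.02 = (45.1 − 1.76)/6.02 = 7.199.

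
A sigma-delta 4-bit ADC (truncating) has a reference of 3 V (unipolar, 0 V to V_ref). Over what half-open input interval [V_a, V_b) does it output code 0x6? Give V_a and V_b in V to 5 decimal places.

[1.12500 V, 1.31250 V)

LSB = 3/2^4 = 187.500 mV.
Code 0x6 = 6 decimal.
V_a = V_low + 6·LSB = 1.125 V; V_b = V_low + 7·LSB = 1.3125 V.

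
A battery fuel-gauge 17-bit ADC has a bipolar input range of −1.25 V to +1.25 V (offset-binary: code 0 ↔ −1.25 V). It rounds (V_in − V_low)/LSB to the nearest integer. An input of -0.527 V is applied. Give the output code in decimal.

code 37906

Full-scale span = 2.5 V; LSB = 2.5/2^17 = 19.07 µV.
(-0.527 − (−1.25)) / 1.90735e-05 = 37906.022 LSBs.
Round → code 37906.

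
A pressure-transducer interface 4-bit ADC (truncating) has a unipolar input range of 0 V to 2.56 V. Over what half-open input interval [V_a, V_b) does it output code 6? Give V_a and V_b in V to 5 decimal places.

LSB = 2.56/2^4 = 160.000 mV.
V_a = V_low + 6·LSB = 0.96 V; V_b = V_low + 7·LSB = 1.12 V.

[0.96000 V, 1.12000 V)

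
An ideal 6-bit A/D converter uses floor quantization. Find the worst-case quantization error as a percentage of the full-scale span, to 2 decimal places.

Truncating → worst-case error = 1 LSB = V_FS/2^6, so 100/64 = 1.5625 % of full scale.

1.56 %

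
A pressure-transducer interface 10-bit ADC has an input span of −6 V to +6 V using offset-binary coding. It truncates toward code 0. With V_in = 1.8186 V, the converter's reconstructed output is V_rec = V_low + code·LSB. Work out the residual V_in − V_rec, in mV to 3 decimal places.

One LSB is 12 V / 1024 = 11.719 mV.
(V_in − V_low)/LSB = (1.8186 − (−6))/0.0117188 = 667.1872 → code 667 (floor).
V_rec = (−6) + 667·0.0117188 = 1.8164062 V.
Difference: 0.00219375 V → 2.194 mV.

2.194 mV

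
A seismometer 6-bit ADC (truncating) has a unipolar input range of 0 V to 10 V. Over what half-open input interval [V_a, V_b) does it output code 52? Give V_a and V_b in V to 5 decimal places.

LSB = 10/2^6 = 156.250 mV.
V_a = V_low + 52·LSB = 8.125 V; V_b = V_low + 53·LSB = 8.28125 V.

[8.12500 V, 8.28125 V)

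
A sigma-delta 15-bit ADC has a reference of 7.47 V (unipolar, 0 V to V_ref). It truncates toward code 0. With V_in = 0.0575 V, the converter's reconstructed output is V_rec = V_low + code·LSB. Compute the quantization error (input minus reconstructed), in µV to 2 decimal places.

52.49 µV

Step size: 7.47 V ÷ 2^15 = 227.97 µV.
(V_in − V_low)/LSB = (0.0575 − 0)/0.000227966 = 252.2303 → code 252 (floor).
V_rec = 0 + 252·0.000227966 = 0.05744751 V.
Error = 0.0575 − 0.05744751 = 5.24902e-05 V = 52.49 µV.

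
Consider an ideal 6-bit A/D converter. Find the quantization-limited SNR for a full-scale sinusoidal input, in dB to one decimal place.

SNR ≈ 6.02·N + 1.76 dB = 6.02·6 + 1.76 = 37.88 dB.

37.9 dB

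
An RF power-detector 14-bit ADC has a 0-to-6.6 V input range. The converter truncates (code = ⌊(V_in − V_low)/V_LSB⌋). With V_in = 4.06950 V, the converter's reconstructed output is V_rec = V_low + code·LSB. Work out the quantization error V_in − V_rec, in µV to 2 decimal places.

One LSB is 6.6 V / 16384 = 402.83 µV.
(4.06950 − 0)/0.000402832 = 10102.2255; ⌊·⌋ gives code 10102.
V_rec = 0 + 10102·0.000402832 = 4.0694092 V.
V_in − V_rec = 9.08203e-05 V = 90.82 µV.

90.82 µV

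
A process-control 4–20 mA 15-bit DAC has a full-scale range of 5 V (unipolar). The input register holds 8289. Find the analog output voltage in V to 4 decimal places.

1.2648 V

LSB = 5 V / 2^15 = 152.59 µV.
V_out = 0 + 8289 × 0.000152588 V = 1.2648 V.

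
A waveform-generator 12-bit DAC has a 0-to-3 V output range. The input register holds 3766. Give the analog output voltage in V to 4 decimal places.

2.7583 V

LSB = 3 V / 2^12 = 0.732 mV.
V_out = 0 + 3766 × 0.000732422 V = 2.7583 V.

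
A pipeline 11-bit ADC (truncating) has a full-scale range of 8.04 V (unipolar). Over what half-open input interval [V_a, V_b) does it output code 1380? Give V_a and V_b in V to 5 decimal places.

LSB = 8.04/2^11 = 3.926 mV.
V_a = V_low + 1380·LSB = 5.41758 V; V_b = V_low + 1381·LSB = 5.4215 V.

[5.41758 V, 5.42150 V)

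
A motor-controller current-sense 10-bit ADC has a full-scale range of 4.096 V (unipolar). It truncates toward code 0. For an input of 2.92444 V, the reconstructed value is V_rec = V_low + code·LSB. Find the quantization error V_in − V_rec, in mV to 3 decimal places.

Step size: 4.096 V ÷ 2^10 = 4.000 mV.
(V_in − V_low)/LSB = (2.92444 − 0)/0.004 = 731.1100 → code 731 (floor).
V_rec = 0 + 731·0.004 = 2.924 V.
Difference: 0.00044 V → 0.440 mV.

0.440 mV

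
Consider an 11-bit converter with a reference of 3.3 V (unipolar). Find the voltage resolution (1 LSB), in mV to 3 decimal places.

Full-scale span = 3.3 V.
LSB = 3.3 / 2^11 = 3.3 / 2048 = 0.00161133 V = 1.611 mV.

1.611 mV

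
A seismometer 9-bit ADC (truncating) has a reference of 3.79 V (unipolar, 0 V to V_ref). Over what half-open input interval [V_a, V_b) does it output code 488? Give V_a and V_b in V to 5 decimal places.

LSB = 3.79/2^9 = 7.402 mV.
V_a = V_low + 488·LSB = 3.61234 V; V_b = V_low + 489·LSB = 3.61975 V.

[3.61234 V, 3.61975 V)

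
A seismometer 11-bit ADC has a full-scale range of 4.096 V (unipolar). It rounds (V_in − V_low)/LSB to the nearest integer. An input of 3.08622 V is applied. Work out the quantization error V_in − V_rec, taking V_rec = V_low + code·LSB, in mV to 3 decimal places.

LSB = 4.096/2^11 = 2.000 mV.
Scaled input = 1543.1100 LSBs, so code = 1543.
Code 1543 maps back to 0 + 1543×0.002 V = 3.086 V.
Error = 3.08622 − 3.086 = 0.00022 V = 0.220 mV.

0.220 mV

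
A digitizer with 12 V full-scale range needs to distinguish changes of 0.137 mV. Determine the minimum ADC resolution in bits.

Number of steps required ≥ 12 V / 0.137 mV = 87591.24.
Need 2^N ≥ 87591.24; 2^16 = 65536, 2^17 = 131072.
Minimum N = 17.

17 bits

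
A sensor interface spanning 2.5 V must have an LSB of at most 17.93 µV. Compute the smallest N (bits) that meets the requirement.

Number of steps required ≥ 2.5 V / 17.93 µV = 139431.12.
Need 2^N ≥ 139431.12; 2^17 = 131072, 2^18 = 262144.
Minimum N = 18.

18 bits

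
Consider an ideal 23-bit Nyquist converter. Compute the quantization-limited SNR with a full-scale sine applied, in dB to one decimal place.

140.2 dB

SNR ≈ 6.02·N + 1.76 dB = 6.02·23 + 1.76 = 140.22 dB.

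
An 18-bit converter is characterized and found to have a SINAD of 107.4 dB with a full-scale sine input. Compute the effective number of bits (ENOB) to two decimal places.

ENOB = (SINAD − 1.76) / 6.02 = (107.4 − 1.76)/6.02 = 17.548.

17.55 bits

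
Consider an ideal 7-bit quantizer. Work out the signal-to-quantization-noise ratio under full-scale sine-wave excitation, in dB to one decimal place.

43.9 dB

SNR ≈ 6.02·N + 1.76 dB = 6.02·7 + 1.76 = 43.90 dB.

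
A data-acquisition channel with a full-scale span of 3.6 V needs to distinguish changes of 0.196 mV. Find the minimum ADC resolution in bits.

15 bits

Number of steps required ≥ 3.6 V / 0.196 mV = 18367.35.
Need 2^N ≥ 18367.35; 2^14 = 16384, 2^15 = 32768.
Minimum N = 15.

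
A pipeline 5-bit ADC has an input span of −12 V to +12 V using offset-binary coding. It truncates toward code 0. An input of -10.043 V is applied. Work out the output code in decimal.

Full-scale span = 24 V; LSB = 24/2^5 = 0.7500 V.
(-10.043 − (−12)) / 0.75 = 2.609 LSBs.
So the output code is 2.

code 2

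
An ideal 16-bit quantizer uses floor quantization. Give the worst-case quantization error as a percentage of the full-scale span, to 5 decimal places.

0.00153 %

Truncating → worst-case error = 1 LSB = V_FS/2^16, so 100/65536 = 0.00152588 % of full scale.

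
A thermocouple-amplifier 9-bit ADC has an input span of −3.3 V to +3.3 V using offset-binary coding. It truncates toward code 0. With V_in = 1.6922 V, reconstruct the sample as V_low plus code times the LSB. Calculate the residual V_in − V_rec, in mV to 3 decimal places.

3.528 mV

One LSB is 6.6 V / 512 = 12.891 mV.
Scaled input = 387.2737 LSBs, so code = 387.
Reconstructed: 1.6886719 V.
Error = 1.6922 − 1.6886719 = 0.00352813 V = 3.528 mV.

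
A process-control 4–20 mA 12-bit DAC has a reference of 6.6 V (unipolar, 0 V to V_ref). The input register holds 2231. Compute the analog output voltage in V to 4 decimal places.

3.5949 V

LSB = 6.6 V / 2^12 = 1.611 mV.
V_out = 0 + 2231 × 0.00161133 V = 3.59487 V.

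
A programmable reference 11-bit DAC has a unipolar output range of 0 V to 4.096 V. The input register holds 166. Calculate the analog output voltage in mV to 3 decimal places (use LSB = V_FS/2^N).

332.000 mV

LSB = 4.096 V / 2^11 = 2.000 mV.
V_out = 0 + 166 × 0.002 V = 0.332 V.
= 332.000 mV.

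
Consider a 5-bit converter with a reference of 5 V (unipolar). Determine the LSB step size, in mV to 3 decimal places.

156.250 mV

Full-scale span = 5 V.
LSB = 5 / 2^5 = 5 / 32 = 0.15625 V = 156.250 mV.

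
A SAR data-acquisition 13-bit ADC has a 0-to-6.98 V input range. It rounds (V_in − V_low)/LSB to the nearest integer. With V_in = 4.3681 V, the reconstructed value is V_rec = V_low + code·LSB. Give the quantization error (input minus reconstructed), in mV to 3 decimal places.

-0.364 mV

LSB = 6.98/2^13 = 0.852 mV.
(4.3681 − 0)/0.000852051 = 5126.5724; round gives code 5127.
Reconstructed: 4.3684644 V.
Error = 4.3681 − 4.3684644 = -0.000364355 V = -0.364 mV.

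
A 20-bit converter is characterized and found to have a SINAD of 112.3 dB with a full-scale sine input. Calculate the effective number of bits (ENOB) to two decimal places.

ENOB = (SINAD − 1.76) / 6.02 = (112.3 − 1.76)/6.02 = 18.362.

18.36 bits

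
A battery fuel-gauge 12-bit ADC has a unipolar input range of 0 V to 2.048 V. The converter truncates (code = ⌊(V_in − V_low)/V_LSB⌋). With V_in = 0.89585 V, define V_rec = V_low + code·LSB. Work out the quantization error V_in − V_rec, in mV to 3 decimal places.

0.350 mV

One LSB is 2.048 V / 4096 = 0.500 mV.
Scaled input = 1791.7000 LSBs, so code = 1791.
V_rec = 0 + 1791·0.0005 = 0.8955 V.
Difference: 0.00035 V → 0.350 mV.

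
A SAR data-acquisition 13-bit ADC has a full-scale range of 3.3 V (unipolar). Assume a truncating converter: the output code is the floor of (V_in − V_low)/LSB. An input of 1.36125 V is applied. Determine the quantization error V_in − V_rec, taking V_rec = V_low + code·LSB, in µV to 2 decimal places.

LSB = 3.3/2^13 = 402.83 µV.
(1.36125 − 0)/0.000402832 = 3379.2000; ⌊·⌋ gives code 3379.
Code 3379 maps back to 0 + 3379×0.000402832 V = 1.3611694 V.
V_in − V_rec = 8.05664e-05 V = 80.57 µV.

80.57 µV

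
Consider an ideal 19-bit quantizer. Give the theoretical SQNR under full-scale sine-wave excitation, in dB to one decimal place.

116.1 dB

SNR ≈ 6.02·N + 1.76 dB = 6.02·19 + 1.76 = 116.14 dB.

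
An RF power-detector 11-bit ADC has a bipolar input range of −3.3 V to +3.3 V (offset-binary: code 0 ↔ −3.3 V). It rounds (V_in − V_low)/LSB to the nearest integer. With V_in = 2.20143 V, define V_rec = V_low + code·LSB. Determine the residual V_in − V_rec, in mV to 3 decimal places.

0.356 mV

One LSB is 6.6 V / 2048 = 3.223 mV.
Scaled input = 1707.1104 LSBs, so code = 1707.
V_rec = (−3.3) + 1707·0.00322266 = 2.2010742 V.
Error = 2.20143 − 2.2010742 = 0.000355781 V = 0.356 mV.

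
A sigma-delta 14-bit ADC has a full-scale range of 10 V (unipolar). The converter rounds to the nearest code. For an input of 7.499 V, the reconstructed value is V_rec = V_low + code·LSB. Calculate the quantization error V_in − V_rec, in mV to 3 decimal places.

0.221 mV

One LSB is 10 V / 16384 = 0.610 mV.
Scaled input = 12286.3616 LSBs, so code = 12286.
Code 12286 maps back to 0 + 12286×0.000610352 V = 7.4987793 V.
Difference: 0.000220703 V → 0.221 mV.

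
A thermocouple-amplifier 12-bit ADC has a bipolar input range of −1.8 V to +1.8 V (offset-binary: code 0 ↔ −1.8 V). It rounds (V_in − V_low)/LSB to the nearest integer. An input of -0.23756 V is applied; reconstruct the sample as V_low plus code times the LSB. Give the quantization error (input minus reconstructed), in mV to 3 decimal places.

-0.255 mV

One LSB is 3.6 V / 4096 = 0.879 mV.
(-0.23756 − (−1.8))/0.000878906 = 1777.7095; round gives code 1778.
V_rec = (−1.8) + 1778·0.000878906 = -0.23730469 V.
Error = -0.23756 − (−0.23730469) = -0.000255313 V = -0.255 mV.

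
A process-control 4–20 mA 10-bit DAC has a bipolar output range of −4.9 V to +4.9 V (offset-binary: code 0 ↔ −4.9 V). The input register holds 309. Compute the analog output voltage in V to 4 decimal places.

-1.9428 V

LSB = 9.8 V / 2^10 = 9.570 mV.
V_out = (−4.9) + 309 × 0.00957031 V = -1.94277 V.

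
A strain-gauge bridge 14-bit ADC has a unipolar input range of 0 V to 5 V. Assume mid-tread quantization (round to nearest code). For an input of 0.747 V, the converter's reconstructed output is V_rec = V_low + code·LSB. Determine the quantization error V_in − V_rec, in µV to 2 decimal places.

-70.31 µV

Step size: 5 V ÷ 2^14 = 305.18 µV.
Scaled input = 2447.7696 LSBs, so code = 2448.
V_rec = 0 + 2448·0.000305176 = 0.74707031 V.
Error = 0.747 − 0.74707031 = -7.03125e-05 V = -70.31 µV.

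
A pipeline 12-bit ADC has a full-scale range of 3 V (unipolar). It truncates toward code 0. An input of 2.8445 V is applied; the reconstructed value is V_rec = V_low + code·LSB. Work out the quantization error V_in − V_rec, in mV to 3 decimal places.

Step size: 3 V ÷ 2^12 = 0.732 mV.
(V_in − V_low)/LSB = (2.8445 − 0)/0.000732422 = 3883.6907 → code 3883 (floor).
Code 3883 maps back to 0 + 3883×0.000732422 V = 2.8439941 V.
V_in − V_rec = 0.000505859 V = 0.506 mV.

0.506 mV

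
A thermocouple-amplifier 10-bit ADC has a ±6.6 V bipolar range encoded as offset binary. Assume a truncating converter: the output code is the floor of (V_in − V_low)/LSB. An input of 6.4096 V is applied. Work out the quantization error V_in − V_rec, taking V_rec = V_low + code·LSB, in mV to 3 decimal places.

2.959 mV

LSB = 13.2/2^10 = 12.891 mV.
(V_in − V_low)/LSB = (6.4096 − (−6.6))/0.0128906 = 1009.2296 → code 1009 (floor).
V_rec = (−6.6) + 1009·0.0128906 = 6.4066406 V.
Difference: 0.00295938 V → 2.959 mV.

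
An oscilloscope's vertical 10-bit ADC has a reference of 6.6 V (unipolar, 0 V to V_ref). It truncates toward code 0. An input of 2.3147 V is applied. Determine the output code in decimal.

code 359

Full-scale span = 6.6 V; LSB = 6.6/2^10 = 6.445 mV.
(2.3147 − 0) / 0.00644531 = 359.129 LSBs.
⌊·⌋(359.129) = 359.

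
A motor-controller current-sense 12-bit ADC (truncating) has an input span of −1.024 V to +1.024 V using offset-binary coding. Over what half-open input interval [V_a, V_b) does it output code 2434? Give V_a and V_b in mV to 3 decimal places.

[193.000 mV, 193.500 mV)

LSB = 2.048/2^12 = 0.500 mV.
V_a = V_low + 2434·LSB = 0.193 V; V_b = V_low + 2435·LSB = 0.1935 V.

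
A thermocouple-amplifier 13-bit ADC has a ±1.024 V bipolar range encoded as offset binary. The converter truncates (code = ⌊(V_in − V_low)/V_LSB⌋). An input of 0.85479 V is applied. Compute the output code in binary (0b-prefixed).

Full-scale span = 2.048 V; LSB = 2.048/2^13 = 250.00 µV.
(0.85479 − (−1.024)) / 0.00025 = 7515.160 LSBs.
So the output code is 7515.
In binary (0b-prefixed): 0b1110101011011.

code 0b1110101011011 (decimal 7515)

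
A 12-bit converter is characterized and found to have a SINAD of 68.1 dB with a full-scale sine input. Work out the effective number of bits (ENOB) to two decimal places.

11.02 bits

ENOB = (SINAD − 1.76) / 6.02 = (68.1 − 1.76)/6.02 = 11.020.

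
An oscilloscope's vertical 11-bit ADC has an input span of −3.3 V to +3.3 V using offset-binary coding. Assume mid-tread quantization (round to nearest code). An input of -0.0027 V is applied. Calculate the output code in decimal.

code 1023

LSB = 6.6 V / 2048 = 3.223 mV.
(-0.0027 − (−3.3)) / 0.00322266 = 1023.162 LSBs.
round(1023.162) = 1023.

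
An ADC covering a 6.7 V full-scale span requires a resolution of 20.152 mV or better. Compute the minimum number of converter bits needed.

9 bits

Number of steps required ≥ 6.7 V / 20.152 mV = 332.47.
Need 2^N ≥ 332.47; 2^8 = 256, 2^9 = 512.
Minimum N = 9.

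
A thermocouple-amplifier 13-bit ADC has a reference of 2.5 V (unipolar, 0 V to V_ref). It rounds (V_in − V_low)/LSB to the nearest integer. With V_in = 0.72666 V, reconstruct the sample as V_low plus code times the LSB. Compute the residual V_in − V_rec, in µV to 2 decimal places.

36.46 µV

LSB = 2.5/2^13 = 305.18 µV.
(V_in − V_low)/LSB = (0.72666 − 0)/0.000305176 = 2381.1195 → code 2381 (round).
Reconstructed: 0.72662354 V.
Difference: 3.64648e-05 V → 36.46 µV.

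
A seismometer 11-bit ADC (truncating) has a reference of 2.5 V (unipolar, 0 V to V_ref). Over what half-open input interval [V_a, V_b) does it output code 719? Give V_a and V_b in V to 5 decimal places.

[0.87769 V, 0.87891 V)

LSB = 2.5/2^11 = 1.221 mV.
V_a = V_low + 719·LSB = 0.877686 V; V_b = V_low + 720·LSB = 0.878906 V.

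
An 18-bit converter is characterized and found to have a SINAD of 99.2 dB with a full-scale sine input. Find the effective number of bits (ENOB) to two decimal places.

ENOB = (SINAD − 1.76) / 6.02 = (99.2 − 1.76)/6.02 = 16.186.

16.19 bits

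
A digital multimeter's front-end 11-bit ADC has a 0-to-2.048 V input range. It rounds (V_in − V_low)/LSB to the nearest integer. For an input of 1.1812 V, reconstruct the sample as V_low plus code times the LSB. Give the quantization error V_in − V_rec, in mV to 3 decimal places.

Step size: 2.048 V ÷ 2^11 = 1.000 mV.
(V_in − V_low)/LSB = (1.1812 − 0)/0.001 = 1181.2000 → code 1181 (round).
Reconstructed: 1.181 V.
V_in − V_rec = 0.0002 V = 0.200 mV.

0.200 mV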